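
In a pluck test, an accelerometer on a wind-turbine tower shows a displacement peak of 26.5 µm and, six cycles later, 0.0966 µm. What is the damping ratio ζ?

0.147

Logarithmic decrement δ = (1/n)·ln(x₀/x_n) = (1/6)·ln(26.5/0.0966) = (1/6)·ln(274.3) = 0.9357.
ζ = δ/√(4π² + δ²) = 0.9357/√(39.48 + 0.876) = 0.9357/6.352 = 0.1473.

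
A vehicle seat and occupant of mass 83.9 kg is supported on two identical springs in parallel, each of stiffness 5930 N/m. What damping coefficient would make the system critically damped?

Parallel springs add: k_eq = 2 × 5930 = 11860 N/m.
c_c = 2√(k_eq·m) = 2√(11860 × 83.9) = 2 × 997.5 = 1995 N·s/m.

2000 N·s/m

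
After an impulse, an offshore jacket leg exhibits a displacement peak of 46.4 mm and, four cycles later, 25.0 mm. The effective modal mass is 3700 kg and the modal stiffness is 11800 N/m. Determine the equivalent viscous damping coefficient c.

325 N·s/m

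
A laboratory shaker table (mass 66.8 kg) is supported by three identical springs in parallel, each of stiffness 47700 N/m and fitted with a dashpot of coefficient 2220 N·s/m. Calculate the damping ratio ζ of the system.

0.359

Parallel springs add: k_eq = 3 × 47700 = 143100 N/m.
ω_n = √(k_eq/m) = √(143100/66.8) = 46.28 rad/s.
Critical damping c_c = 2√(k_eq·m) = 2√(143100 × 66.8) = 6184 N·s/m, so ζ = c/c_c = 2220/6184 = 0.3590.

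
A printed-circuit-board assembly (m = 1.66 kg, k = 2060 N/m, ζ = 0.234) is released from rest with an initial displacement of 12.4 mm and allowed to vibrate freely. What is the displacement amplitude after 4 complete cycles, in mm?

0.0293 mm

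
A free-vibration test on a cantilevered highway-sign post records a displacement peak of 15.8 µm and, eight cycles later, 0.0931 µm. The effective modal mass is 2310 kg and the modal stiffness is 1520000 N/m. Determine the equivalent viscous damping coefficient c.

Logarithmic decrement δ = (1/n)·ln(x₀/x_n) = (1/8)·ln(15.8/0.0931) = (1/8)·ln(169.7) = 0.6418.
ζ = δ/√(4π² + δ²) = 0.6418/√(39.48 + 0.412) = 0.6418/6.316 = 0.1016.
c = ζ · 2√(km) = 0.1016 × 2√(1520000 × 2310) = 0.1016 × 118500 = 12040 N·s/m.

12000 N·s/m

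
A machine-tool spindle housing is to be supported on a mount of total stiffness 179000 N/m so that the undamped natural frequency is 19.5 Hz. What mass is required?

11.9 kg

ω_n = 2πf_n = 2π × 19.5 = 122.5 rad/s.
m = k/ω_n² = 179000/122.5² = 179000/15010 = 11.92 kg.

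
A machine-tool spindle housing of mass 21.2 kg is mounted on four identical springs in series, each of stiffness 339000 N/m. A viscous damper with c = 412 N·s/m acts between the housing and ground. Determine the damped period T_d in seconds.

Series springs: 1/k_eq = 4/339000, so k_eq = 339000/4 = 84750 N/m.
ω_n = √(k_eq/m) = √(84750/21.2) = 63.23 rad/s.
Critical damping c_c = 2√(k_eq·m) = 2√(84750 × 21.2) = 2681 N·s/m, so ζ = c/c_c = 412/2681 = 0.1537.
ω_d = ω_n√(1 − ζ²) = 63.23 × √(1 − 0.0236) = 62.48 rad/s.
T_d = 2π/ω_d = 0.1006 s.

0.101 s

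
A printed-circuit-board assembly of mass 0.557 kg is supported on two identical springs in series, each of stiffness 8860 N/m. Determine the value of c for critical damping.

99.3 N·s/m

Series springs: 1/k_eq = 2/8860, so k_eq = 8860/2 = 4430 N/m.
c_c = 2√(k_eq·m) = 2√(4430 × 0.557) = 2 × 49.67 = 99.35 N·s/m.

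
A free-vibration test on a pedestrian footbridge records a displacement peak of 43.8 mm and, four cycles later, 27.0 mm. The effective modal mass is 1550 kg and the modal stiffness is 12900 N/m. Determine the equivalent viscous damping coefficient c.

Logarithmic decrement δ = (1/n)·ln(x₀/x_n) = (1/4)·ln(43.8/27.0) = (1/4)·ln(1.622) = 0.1209.
ζ = δ/√(4π² + δ²) = 0.1209/√(39.48 + 0.0146) = 0.1209/6.284 = 0.01925.
c = ζ · 2√(km) = 0.01925 × 2√(12900 × 1550) = 0.01925 × 8943 = 172.1 N·s/m.

172 N·s/m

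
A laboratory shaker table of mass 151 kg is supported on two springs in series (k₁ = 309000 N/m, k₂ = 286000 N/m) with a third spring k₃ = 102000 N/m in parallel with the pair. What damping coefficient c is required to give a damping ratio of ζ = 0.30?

3690 N·s/m

Series pair: k_s = k₁k₂/(k₁+k₂) = (309000)(286000)/(309000 + 286000) = 148500 N/m. In parallel with k₃: k_eq = 148500 + 102000 = 250500 N/m.
c_c = 2√(k_eq·m) = 2√(250500 × 151) = 12300 N·s/m.
c = ζ·c_c = 0.30 × 12300 = 3690 N·s/m.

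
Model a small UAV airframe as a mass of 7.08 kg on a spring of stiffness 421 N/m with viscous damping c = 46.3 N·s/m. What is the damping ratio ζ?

ω_n = √(k/m) = √(421.0/7.08) = 7.711 rad/s.
Critical damping c_c = 2√(k·m) = 2√(421.0 × 7.08) = 109.2 N·s/m, so ζ = c/c_c = 46.3/109.2 = 0.4240.

0.424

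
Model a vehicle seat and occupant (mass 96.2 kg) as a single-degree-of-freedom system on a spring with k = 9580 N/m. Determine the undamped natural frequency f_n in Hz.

1.59 Hz

ω_n = √(k/m) = √(9580/96.2) = √99.58 = 9.979 rad/s.
f_n = ω_n/(2π) = 9.979/6.283 = 1.588 Hz.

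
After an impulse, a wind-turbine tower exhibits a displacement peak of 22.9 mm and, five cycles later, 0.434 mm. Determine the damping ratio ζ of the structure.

0.125

Logarithmic decrement δ = (1/n)·ln(x₀/x_n) = (1/5)·ln(22.9/0.434) = (1/5)·ln(52.76) = 0.7932.
ζ = δ/√(4π² + δ²) = 0.7932/√(39.48 + 0.629) = 0.7932/6.333 = 0.1252.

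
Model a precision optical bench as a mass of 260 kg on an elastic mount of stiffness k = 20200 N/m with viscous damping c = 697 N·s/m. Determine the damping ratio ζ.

0.152

ω_n = √(k/m) = √(20200/260) = 8.814 rad/s.
Critical damping c_c = 2√(k·m) = 2√(20200 × 260) = 4583 N·s/m, so ζ = c/c_c = 697/4583 = 0.1521.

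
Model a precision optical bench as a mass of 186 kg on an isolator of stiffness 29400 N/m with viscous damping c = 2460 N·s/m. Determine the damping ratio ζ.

ω_n = √(k/m) = √(29400/186) = 12.57 rad/s.
Critical damping c_c = 2√(k·m) = 2√(29400 × 186) = 4677 N·s/m, so ζ = c/c_c = 2460/4677 = 0.5260.

0.526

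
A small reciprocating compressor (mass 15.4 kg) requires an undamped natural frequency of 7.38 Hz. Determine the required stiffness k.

33100 N/m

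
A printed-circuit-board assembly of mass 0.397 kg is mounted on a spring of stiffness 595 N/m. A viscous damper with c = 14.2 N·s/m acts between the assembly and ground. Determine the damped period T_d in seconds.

ω_n = √(k/m) = √(595.0/0.397) = 38.71 rad/s.
Critical damping c_c = 2√(k·m) = 2√(595.0 × 0.397) = 30.74 N·s/m, so ζ = c/c_c = 14.2/30.74 = 0.4620.
ω_d = ω_n√(1 − ζ²) = 38.71 × √(1 − 0.213) = 34.34 rad/s.
T_d = 2π/ω_d = 0.1830 s.

0.183 s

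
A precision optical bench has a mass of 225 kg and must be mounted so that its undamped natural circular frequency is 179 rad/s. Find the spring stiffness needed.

7210000 N/m

k = m·ω_n² = 225 × 179.0² = 225 × 32040 = 7209000 N/m.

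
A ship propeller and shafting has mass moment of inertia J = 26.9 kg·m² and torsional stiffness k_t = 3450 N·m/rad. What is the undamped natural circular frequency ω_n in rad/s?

11.3 rad/s

ω_n = √(k_t/J) = √(3450/26.9) = √128.3 = 11.32 rad/s.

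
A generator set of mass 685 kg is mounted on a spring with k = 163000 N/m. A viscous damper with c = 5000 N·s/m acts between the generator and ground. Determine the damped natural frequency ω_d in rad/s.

ω_n = √(k/m) = √(163000/685) = 15.43 rad/s.
Critical damping c_c = 2√(k·m) = 2√(163000 × 685) = 21130 N·s/m, so ζ = c/c_c = 5000/21130 = 0.2366.
ω_d = ω_n√(1 − ζ²) = 15.43 × √(1 − 0.0560) = 14.99 rad/s.

15.0 rad/s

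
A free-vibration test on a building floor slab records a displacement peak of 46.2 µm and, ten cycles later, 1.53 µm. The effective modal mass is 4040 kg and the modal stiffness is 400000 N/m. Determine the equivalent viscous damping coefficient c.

Logarithmic decrement δ = (1/n)·ln(x₀/x_n) = (1/10)·ln(46.2/1.53) = (1/10)·ln(30.20) = 0.3408.
ζ = δ/√(4π² + δ²) = 0.3408/√(39.48 + 0.116) = 0.3408/6.292 = 0.05416.
c = ζ · 2√(km) = 0.05416 × 2√(400000 × 4040) = 0.05416 × 80400 = 4354 N·s/m.

4350 N·s/m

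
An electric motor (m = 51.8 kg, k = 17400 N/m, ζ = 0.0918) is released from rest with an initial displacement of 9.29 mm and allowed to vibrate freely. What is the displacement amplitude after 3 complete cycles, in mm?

Logarithmic decrement δ = 2πζ/√(1 − ζ²) = 2π × 0.09180/√(1 − 0.00843) = 0.5792.
After n cycles, x_n/x₀ = e^(−nδ), so x_3 = 9.29 × e^(−3 × 0.5792) = 9.29 × 0.1759 = 1.634 mm.

1.63 mm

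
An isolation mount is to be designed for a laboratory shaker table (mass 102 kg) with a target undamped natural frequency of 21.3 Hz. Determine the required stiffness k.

ω_n = 2πf_n = 2π × 21.3 = 133.8 rad/s.
k = m·ω_n² = 102 × 133.8² = 102 × 17910 = 1827000 N/m.

1830000 N/m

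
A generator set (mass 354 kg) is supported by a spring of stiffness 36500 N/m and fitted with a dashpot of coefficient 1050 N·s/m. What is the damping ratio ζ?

0.146

ω_n = √(k/m) = √(36500/354) = 10.15 rad/s.
Critical damping c_c = 2√(k·m) = 2√(36500 × 354) = 7189 N·s/m, so ζ = c/c_c = 1050/7189 = 0.1461.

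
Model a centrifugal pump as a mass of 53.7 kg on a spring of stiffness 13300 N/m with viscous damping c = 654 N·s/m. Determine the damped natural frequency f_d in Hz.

ω_n = √(k/m) = √(13300/53.7) = 15.74 rad/s.
Critical damping c_c = 2√(k·m) = 2√(13300 × 53.7) = 1690 N·s/m, so ζ = c/c_c = 654/1690 = 0.3869.
ω_d = ω_n√(1 − ζ²) = 15.74 × √(1 − 0.150) = 14.51 rad/s.
f_d = ω_d/(2π) = 2.310 Hz.

2.31 Hz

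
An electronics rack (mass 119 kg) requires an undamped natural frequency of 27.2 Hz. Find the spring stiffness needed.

3480000 N/m

ω_n = 2πf_n = 2π × 27.2 = 170.9 rad/s.
k = m·ω_n² = 119 × 170.9² = 119 × 29210 = 3476000 N/m.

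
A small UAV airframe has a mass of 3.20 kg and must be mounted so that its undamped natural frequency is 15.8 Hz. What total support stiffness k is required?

31500 N/m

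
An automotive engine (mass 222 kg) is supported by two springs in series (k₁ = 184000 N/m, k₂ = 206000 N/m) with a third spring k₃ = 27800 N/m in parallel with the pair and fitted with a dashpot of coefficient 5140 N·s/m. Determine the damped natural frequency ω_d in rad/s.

20.7 rad/s

Series pair: k_s = k₁k₂/(k₁+k₂) = (184000)(206000)/(184000 + 206000) = 97190 N/m. In parallel with k₃: k_eq = 97190 + 27800 = 125000 N/m.
ω_n = √(k_eq/m) = √(125000/222) = 23.73 rad/s.
Critical damping c_c = 2√(k_eq·m) = 2√(125000 × 222) = 10540 N·s/m, so ζ = c/c_c = 5140/10540 = 0.4879.
ω_d = ω_n√(1 − ζ²) = 23.73 × √(1 − 0.238) = 20.71 rad/s.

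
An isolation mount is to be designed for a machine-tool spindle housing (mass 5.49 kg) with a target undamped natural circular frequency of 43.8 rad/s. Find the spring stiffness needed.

10500 N/m

k = m·ω_n² = 5.49 × 43.80² = 5.49 × 1918 = 10530 N/m.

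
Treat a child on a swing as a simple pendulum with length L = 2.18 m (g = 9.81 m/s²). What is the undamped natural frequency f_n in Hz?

For a simple pendulum ω_n = √(g/L) = √(9.81/2.18) = √4.500 = 2.121 rad/s.
f_n = ω_n/(2π) = 2.121/6.283 = 0.3376 Hz.

0.338 Hz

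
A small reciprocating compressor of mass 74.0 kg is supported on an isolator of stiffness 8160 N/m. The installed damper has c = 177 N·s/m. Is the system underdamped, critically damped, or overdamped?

underdamped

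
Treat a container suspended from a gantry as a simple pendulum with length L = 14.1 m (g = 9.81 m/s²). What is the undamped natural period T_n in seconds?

7.53 s

For a simple pendulum ω_n = √(g/L) = √(9.81/14.1) = √0.6957 = 0.8341 rad/s.
T_n = 2π/ω_n = 6.283/0.8341 = 7.533 s.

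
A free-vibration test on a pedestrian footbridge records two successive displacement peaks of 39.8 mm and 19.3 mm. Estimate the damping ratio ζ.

Logarithmic decrement δ = (1/n)·ln(x₀/x_n) = (1/1)·ln(39.8/19.3) = (1/1)·ln(2.062) = 0.7238.
ζ = δ/√(4π² + δ²) = 0.7238/√(39.48 + 0.524) = 0.7238/6.325 = 0.1144.

0.114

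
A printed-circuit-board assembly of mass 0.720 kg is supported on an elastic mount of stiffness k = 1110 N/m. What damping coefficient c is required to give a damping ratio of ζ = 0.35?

c_c = 2√(k·m) = 2√(1110 × 0.720) = 56.54 N·s/m.
c = ζ·c_c = 0.35 × 56.54 = 19.79 N·s/m.

19.8 N·s/m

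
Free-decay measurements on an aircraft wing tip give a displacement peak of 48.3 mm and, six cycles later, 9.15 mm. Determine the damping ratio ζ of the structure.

Logarithmic decrement δ = (1/n)·ln(x₀/x_n) = (1/6)·ln(48.3/9.15) = (1/6)·ln(5.279) = 0.2773.
ζ = δ/√(4π² + δ²) = 0.2773/√(39.48 + 0.0769) = 0.2773/6.289 = 0.04409.

0.0441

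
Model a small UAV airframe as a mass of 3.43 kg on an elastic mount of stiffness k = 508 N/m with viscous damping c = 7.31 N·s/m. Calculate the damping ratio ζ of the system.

ω_n = √(k/m) = √(508.0/3.43) = 12.17 rad/s.
Critical damping c_c = 2√(k·m) = 2√(508.0 × 3.43) = 83.49 N·s/m, so ζ = c/c_c = 7.31/83.49 = 0.08756.

0.0876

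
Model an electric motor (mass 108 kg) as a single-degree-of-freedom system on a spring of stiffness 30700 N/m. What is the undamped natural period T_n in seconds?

ω_n = √(k/m) = √(30700/108) = √284.3 = 16.86 rad/s.
T_n = 2π/ω_n = 6.283/16.86 = 0.3727 s.

0.373 s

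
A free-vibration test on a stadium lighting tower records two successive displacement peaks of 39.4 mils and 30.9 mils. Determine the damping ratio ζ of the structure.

Logarithmic decrement δ = (1/n)·ln(x₀/x_n) = (1/1)·ln(39.4/30.9) = (1/1)·ln(1.275) = 0.2430.
ζ = δ/√(4π² + δ²) = 0.2430/√(39.48 + 0.0591) = 0.2430/6.288 = 0.03865.

0.0386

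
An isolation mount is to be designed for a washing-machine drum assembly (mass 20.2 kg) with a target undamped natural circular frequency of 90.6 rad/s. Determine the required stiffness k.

k = m·ω_n² = 20.2 × 90.60² = 20.2 × 8208 = 165800 N/m.

166000 N/m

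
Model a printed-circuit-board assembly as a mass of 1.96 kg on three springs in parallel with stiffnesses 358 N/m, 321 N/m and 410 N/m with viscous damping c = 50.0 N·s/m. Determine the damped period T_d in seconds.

0.317 s

Parallel springs add: k_eq = 358 + 321 + 410 = 1089 N/m.
ω_n = √(k_eq/m) = √(1089/1.96) = 23.57 rad/s.
Critical damping c_c = 2√(k_eq·m) = 2√(1089 × 1.96) = 92.40 N·s/m, so ζ = c/c_c = 50.0/92.40 = 0.5411.
ω_d = ω_n√(1 − ζ²) = 23.57 × √(1 − 0.293) = 19.82 rad/s.
T_d = 2π/ω_d = 0.3170 s.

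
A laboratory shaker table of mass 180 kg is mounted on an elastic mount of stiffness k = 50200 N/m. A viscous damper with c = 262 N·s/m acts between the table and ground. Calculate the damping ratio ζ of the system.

0.0436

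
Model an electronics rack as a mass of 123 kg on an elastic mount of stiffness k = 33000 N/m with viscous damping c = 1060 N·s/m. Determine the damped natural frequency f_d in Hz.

2.52 Hz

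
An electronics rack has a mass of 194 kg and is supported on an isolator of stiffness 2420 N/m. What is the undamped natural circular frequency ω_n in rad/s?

3.53 rad/s

ω_n = √(k/m) = √(2420/194) = √12.47 = 3.532 rad/s.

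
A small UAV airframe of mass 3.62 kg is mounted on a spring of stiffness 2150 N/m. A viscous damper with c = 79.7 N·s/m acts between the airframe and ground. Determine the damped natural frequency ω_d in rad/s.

ω_n = √(k/m) = √(2150/3.62) = 24.37 rad/s.
Critical damping c_c = 2√(k·m) = 2√(2150 × 3.62) = 176.4 N·s/m, so ζ = c/c_c = 79.7/176.4 = 0.4517.
ω_d = ω_n√(1 − ζ²) = 24.37 × √(1 − 0.204) = 21.74 rad/s.

21.7 rad/s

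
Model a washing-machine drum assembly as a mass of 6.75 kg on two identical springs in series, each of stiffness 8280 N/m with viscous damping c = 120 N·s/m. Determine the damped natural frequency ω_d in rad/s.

Series springs: 1/k_eq = 2/8280, so k_eq = 8280/2 = 4140 N/m.
ω_n = √(k_eq/m) = √(4140/6.75) = 24.77 rad/s.
Critical damping c_c = 2√(k_eq·m) = 2√(4140 × 6.75) = 334.3 N·s/m, so ζ = c/c_c = 120/334.3 = 0.3589.
ω_d = ω_n√(1 − ζ²) = 24.77 × √(1 − 0.129) = 23.12 rad/s.

23.1 rad/s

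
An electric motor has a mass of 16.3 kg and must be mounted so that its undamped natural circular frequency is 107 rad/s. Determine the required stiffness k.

k = m·ω_n² = 16.3 × 107.0² = 16.3 × 11450 = 186600 N/m.

187000 N/m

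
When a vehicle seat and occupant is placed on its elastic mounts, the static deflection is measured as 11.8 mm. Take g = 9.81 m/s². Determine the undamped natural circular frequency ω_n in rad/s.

28.8 rad/s

ω_n = √(g/δ_st) = √(9.81/0.0118) = √831.4 = 28.83 rad/s.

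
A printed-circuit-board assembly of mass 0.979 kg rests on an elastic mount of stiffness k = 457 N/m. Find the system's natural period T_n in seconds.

0.291 s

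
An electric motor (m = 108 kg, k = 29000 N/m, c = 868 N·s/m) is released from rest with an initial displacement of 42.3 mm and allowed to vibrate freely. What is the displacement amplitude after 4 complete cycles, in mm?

0.0733 mm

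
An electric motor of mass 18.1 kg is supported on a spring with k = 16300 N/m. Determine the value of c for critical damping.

1090 N·s/m

c_c = 2√(k·m) = 2√(16300 × 18.1) = 2 × 543.2 = 1086 N·s/m.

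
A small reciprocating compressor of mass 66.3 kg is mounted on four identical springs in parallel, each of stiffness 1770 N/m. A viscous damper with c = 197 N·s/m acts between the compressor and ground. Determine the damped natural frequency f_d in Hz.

1.63 Hz

Parallel springs add: k_eq = 4 × 1770 = 7080 N/m.
ω_n = √(k_eq/m) = √(7080/66.3) = 10.33 rad/s.
Critical damping c_c = 2√(k_eq·m) = 2√(7080 × 66.3) = 1370 N·s/m, so ζ = c/c_c = 197/1370 = 0.1438.
ω_d = ω_n√(1 − ζ²) = 10.33 × √(1 − 0.0207) = 10.23 rad/s.
f_d = ω_d/(2π) = 1.628 Hz.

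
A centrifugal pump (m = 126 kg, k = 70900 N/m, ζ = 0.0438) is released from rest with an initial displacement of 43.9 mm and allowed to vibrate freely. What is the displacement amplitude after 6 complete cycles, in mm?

8.41 mm

Logarithmic decrement δ = 2πζ/√(1 − ζ²) = 2π × 0.04380/√(1 − 0.00192) = 0.2755.
After n cycles, x_n/x₀ = e^(−nδ), so x_6 = 43.9 × e^(−6 × 0.2755) = 43.9 × 0.1915 = 8.407 mm.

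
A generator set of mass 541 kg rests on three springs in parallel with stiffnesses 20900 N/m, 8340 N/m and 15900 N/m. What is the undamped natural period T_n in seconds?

Parallel springs add: k_eq = 20900 + 8340 + 15900 = 45140 N/m.
ω_n = √(k_eq/m) = √(45140/541) = √83.44 = 9.134 rad/s.
T_n = 2π/ω_n = 6.283/9.134 = 0.6879 s.

0.688 s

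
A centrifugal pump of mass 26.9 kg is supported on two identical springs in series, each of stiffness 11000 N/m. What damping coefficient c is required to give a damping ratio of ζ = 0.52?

400 N·s/m

Series springs: 1/k_eq = 2/11000, so k_eq = 11000/2 = 5500 N/m.
c_c = 2√(k_eq·m) = 2√(5500 × 26.9) = 769.3 N·s/m.
c = ζ·c_c = 0.52 × 769.3 = 400.0 N·s/m.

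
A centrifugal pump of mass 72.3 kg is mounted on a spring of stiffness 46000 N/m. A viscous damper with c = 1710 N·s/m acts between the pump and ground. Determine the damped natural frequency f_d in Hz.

3.55 Hz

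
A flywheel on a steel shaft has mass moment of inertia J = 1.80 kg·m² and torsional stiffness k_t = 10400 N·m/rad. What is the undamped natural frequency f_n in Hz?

ω_n = √(k_t/J) = √(10400/1.80) = √5778 = 76.01 rad/s.
f_n = ω_n/(2π) = 76.01/6.283 = 12.10 Hz.

12.1 Hz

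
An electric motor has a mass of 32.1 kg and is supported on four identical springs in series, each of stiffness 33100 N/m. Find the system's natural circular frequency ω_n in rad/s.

16.1 rad/s

Series springs: 1/k_eq = 4/33100, so k_eq = 33100/4 = 8275 N/m.
ω_n = √(k_eq/m) = √(8275/32.1) = √257.8 = 16.06 rad/s.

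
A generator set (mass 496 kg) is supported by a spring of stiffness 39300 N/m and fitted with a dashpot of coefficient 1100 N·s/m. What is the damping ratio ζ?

ω_n = √(k/m) = √(39300/496) = 8.901 rad/s.
Critical damping c_c = 2√(k·m) = 2√(39300 × 496) = 8830 N·s/m, so ζ = c/c_c = 1100/8830 = 0.1246.

0.125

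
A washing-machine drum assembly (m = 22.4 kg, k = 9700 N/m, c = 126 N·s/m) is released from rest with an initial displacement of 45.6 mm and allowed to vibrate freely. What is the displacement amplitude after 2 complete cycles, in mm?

ζ = c/(2√(km)) = 126/(2√(9700 × 22.4)) = 126/932.3 = 0.1352.
Logarithmic decrement δ = 2πζ/√(1 − ζ²) = 2π × 0.1352/√(1 − 0.0183) = 0.8571.
After n cycles, x_n/x₀ = e^(−nδ), so x_2 = 45.6 × e^(−2 × 0.8571) = 45.6 × 0.1801 = 8.213 mm.

8.21 mm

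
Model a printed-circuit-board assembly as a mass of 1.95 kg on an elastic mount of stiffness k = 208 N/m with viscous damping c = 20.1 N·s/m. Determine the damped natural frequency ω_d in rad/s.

ω_n = √(k/m) = √(208.0/1.95) = 10.33 rad/s.
Critical damping c_c = 2√(k·m) = 2√(208.0 × 1.95) = 40.28 N·s/m, so ζ = c/c_c = 20.1/40.28 = 0.4990.
ω_d = ω_n√(1 − ζ²) = 10.33 × √(1 − 0.249) = 8.950 rad/s.

8.95 rad/s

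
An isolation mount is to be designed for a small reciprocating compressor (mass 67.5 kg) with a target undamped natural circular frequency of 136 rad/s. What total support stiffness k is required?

k = m·ω_n² = 67.5 × 136.0² = 67.5 × 18500 = 1248000 N/m.

1250000 N/m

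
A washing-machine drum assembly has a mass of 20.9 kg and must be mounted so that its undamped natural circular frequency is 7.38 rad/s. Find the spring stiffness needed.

1140 N/m

k = m·ω_n² = 20.9 × 7.380² = 20.9 × 54.46 = 1138 N/m.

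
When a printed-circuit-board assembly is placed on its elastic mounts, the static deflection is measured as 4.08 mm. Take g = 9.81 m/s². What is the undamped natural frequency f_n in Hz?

7.80 Hz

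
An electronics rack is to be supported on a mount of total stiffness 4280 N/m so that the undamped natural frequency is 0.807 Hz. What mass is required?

166 kg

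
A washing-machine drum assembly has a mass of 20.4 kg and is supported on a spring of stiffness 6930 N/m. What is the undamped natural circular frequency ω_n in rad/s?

18.4 rad/s

ω_n = √(k/m) = √(6930/20.4) = √339.7 = 18.43 rad/s.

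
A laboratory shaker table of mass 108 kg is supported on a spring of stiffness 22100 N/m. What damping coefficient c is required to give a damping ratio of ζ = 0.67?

c_c = 2√(k·m) = 2√(22100 × 108) = 3090 N·s/m.
c = ζ·c_c = 0.67 × 3090 = 2070 N·s/m.

2070 N·s/m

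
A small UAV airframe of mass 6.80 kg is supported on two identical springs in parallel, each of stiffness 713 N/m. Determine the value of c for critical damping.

Parallel springs add: k_eq = 2 × 713 = 1426 N/m.
c_c = 2√(k_eq·m) = 2√(1426 × 6.80) = 2 × 98.47 = 196.9 N·s/m.

197 N·s/m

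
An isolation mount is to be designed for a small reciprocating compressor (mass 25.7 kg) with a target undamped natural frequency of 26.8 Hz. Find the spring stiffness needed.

ω_n = 2πf_n = 2π × 26.8 = 168.4 rad/s.
k = m·ω_n² = 25.7 × 168.4² = 25.7 × 28350 = 728700 N/m.

729000 N/m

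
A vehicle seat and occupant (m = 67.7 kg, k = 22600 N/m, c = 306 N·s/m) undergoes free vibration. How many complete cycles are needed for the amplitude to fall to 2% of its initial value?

5 cycles

ζ = c/(2√(km)) = 306/(2√(22600 × 67.7)) = 306/2474 = 0.1237.
Logarithmic decrement δ = 2πζ/√(1 − ζ²) = 2π × 0.1237/√(1 − 0.0153) = 0.7832.
x_n/x₀ = e^(−nδ) ≤ 0.02; take ln: n ≥ ln(1/0.02)/δ = 3.912/0.7832 = 4.995.
So 5 complete cycles are required.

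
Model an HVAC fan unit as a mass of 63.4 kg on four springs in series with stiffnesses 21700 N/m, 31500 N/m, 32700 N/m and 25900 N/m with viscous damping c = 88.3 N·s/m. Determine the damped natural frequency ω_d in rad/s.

10.3 rad/s

Series springs: 1/k_eq = 1/21700 + 1/31500 + 1/32700 + 1/25900 = 0.0001470, so k_eq = 6802 N/m.
ω_n = √(k_eq/m) = √(6802/63.4) = 10.36 rad/s.
Critical damping c_c = 2√(k_eq·m) = 2√(6802 × 63.4) = 1313 N·s/m, so ζ = c/c_c = 88.3/1313 = 0.06723.
ω_d = ω_n√(1 − ζ²) = 10.36 × √(1 − 0.00452) = 10.33 rad/s.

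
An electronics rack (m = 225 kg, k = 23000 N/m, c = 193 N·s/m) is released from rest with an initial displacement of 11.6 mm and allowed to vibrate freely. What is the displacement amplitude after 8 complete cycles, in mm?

ζ = c/(2√(km)) = 193/(2√(23000 × 225)) = 193/4550 = 0.04242.
Logarithmic decrement δ = 2πζ/√(1 − ζ²) = 2π × 0.04242/√(1 − 0.00180) = 0.2668.
After n cycles, x_n/x₀ = e^(−nδ), so x_8 = 11.6 × e^(−8 × 0.2668) = 11.6 × 0.1183 = 1.373 mm.

1.37 mm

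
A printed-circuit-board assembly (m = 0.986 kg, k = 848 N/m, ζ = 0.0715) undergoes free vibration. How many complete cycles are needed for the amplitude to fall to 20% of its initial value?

4 cycles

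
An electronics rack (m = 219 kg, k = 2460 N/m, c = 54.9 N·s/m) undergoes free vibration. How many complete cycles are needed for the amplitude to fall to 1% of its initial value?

ζ = c/(2√(km)) = 54.9/(2√(2460 × 219)) = 54.9/1468 = 0.03740.
Logarithmic decrement δ = 2πζ/√(1 − ζ²) = 2π × 0.03740/√(1 − 0.00140) = 0.2351.
x_n/x₀ = e^(−nδ) ≤ 0.01; take ln: n ≥ ln(1/0.01)/δ = 4.605/0.2351 = 19.58.
So 20 complete cycles are required.

20 cycles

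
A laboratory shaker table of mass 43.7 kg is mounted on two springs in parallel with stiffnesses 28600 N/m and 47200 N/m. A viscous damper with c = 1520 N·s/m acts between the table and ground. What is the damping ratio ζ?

0.418

Parallel springs add: k_eq = 28600 + 47200 = 75800 N/m.
ω_n = √(k_eq/m) = √(75800/43.7) = 41.65 rad/s.
Critical damping c_c = 2√(k_eq·m) = 2√(75800 × 43.7) = 3640 N·s/m, so ζ = c/c_c = 1520/3640 = 0.4176.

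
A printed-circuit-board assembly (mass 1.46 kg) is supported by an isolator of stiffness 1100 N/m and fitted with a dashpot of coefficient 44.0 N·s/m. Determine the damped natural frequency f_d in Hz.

ω_n = √(k/m) = √(1100/1.46) = 27.45 rad/s.
Critical damping c_c = 2√(k·m) = 2√(1100 × 1.46) = 80.15 N·s/m, so ζ = c/c_c = 44.0/80.15 = 0.5490.
ω_d = ω_n√(1 − ζ²) = 27.45 × √(1 − 0.301) = 22.94 rad/s.
f_d = ω_d/(2π) = 3.651 Hz.

3.65 Hz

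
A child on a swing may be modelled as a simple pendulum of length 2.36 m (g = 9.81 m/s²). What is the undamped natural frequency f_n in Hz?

For a simple pendulum ω_n = √(g/L) = √(9.81/2.36) = √4.157 = 2.039 rad/s.
f_n = ω_n/(2π) = 2.039/6.283 = 0.3245 Hz.

0.324 Hz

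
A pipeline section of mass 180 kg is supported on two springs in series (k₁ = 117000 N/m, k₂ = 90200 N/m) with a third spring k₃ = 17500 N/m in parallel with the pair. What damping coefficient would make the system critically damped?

Series pair: k_s = k₁k₂/(k₁+k₂) = (117000)(90200)/(117000 + 90200) = 50930 N/m. In parallel with k₃: k_eq = 50930 + 17500 = 68430 N/m.
c_c = 2√(k_eq·m) = 2√(68430 × 180) = 2 × 3510 = 7019 N·s/m.

7020 N·s/m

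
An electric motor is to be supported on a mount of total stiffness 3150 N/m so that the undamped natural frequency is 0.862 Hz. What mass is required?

107 kg

ω_n = 2πf_n = 2π × 0.862 = 5.416 rad/s.
m = k/ω_n² = 3150/5.416² = 3150/29.33 = 107.4 kg.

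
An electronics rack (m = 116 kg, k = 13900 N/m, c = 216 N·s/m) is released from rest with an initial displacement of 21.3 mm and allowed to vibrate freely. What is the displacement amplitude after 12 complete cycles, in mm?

0.0341 mm

ζ = c/(2√(km)) = 216/(2√(13900 × 116)) = 216/2540 = 0.08505.
Logarithmic decrement δ = 2πζ/√(1 − ζ²) = 2π × 0.08505/√(1 − 0.00723) = 0.5363.
After n cycles, x_n/x₀ = e^(−nδ), so x_12 = 21.3 × e^(−12 × 0.5363) = 21.3 × 0.001603 = 0.03414 mm.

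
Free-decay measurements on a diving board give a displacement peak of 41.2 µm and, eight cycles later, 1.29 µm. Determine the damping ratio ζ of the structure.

Logarithmic decrement δ = (1/n)·ln(x₀/x_n) = (1/8)·ln(41.2/1.29) = (1/8)·ln(31.94) = 0.4330.
ζ = δ/√(4π² + δ²) = 0.4330/√(39.48 + 0.187) = 0.4330/6.298 = 0.06875.

0.0687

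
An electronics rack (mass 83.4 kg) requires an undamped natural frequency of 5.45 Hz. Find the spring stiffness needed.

ω_n = 2πf_n = 2π × 5.45 = 34.24 rad/s.
k = m·ω_n² = 83.4 × 34.24² = 83.4 × 1173 = 97800 N/m.

97800 N/m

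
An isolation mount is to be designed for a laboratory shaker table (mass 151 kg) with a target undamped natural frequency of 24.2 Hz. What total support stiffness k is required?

ω_n = 2πf_n = 2π × 24.2 = 152.1 rad/s.
k = m·ω_n² = 151 × 152.1² = 151 × 23120 = 3491000 N/m.

3490000 N/m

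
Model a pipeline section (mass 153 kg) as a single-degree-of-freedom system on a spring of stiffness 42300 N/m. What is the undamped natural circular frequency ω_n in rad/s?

16.6 rad/s

ω_n = √(k/m) = √(42300/153) = √276.5 = 16.63 rad/s.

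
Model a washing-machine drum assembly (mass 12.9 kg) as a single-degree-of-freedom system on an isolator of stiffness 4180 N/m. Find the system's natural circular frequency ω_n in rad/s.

18.0 rad/s

ω_n = √(k/m) = √(4180/12.9) = √324.0 = 18.00 rad/s.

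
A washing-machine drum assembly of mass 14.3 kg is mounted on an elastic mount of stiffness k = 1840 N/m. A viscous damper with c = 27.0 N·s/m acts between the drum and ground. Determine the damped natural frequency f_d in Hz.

ω_n = √(k/m) = √(1840/14.3) = 11.34 rad/s.
Critical damping c_c = 2√(k·m) = 2√(1840 × 14.3) = 324.4 N·s/m, so ζ = c/c_c = 27.0/324.4 = 0.08323.
ω_d = ω_n√(1 − ζ²) = 11.34 × √(1 − 0.00693) = 11.30 rad/s.
f_d = ω_d/(2π) = 1.799 Hz.

1.80 Hz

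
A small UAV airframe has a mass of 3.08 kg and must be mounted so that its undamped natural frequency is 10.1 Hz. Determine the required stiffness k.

12400 N/m

ω_n = 2πf_n = 2π × 10.1 = 63.46 rad/s.
k = m·ω_n² = 3.08 × 63.46² = 3.08 × 4027 = 12400 N/m.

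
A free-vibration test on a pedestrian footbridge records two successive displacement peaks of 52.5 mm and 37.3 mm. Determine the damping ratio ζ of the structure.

0.0543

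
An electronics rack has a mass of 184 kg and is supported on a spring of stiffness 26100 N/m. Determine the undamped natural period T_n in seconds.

ω_n = √(k/m) = √(26100/184) = √141.8 = 11.91 rad/s.
T_n = 2π/ω_n = 6.283/11.91 = 0.5276 s.

0.528 s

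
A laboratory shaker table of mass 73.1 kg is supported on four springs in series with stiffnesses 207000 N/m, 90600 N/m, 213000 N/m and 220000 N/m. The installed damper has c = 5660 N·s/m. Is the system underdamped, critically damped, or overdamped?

overdamped

Series springs: 1/k_eq = 1/207000 + 1/90600 + 1/213000 + 1/220000 = 2.511×10^-5, so k_eq = 39830 N/m.
c_c = 2√(k_eq·m) = 3413 N·s/m; ζ = c/c_c = 5660/3413 = 1.66.
Since ζ > 1 the system is overdamped.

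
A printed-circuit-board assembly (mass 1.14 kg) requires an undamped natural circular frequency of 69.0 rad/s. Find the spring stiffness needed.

5430 N/m

k = m·ω_n² = 1.14 × 69.00² = 1.14 × 4761 = 5428 N/m.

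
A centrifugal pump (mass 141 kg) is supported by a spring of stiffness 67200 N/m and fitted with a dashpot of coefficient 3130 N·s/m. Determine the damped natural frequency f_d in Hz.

2.99 Hz

ω_n = √(k/m) = √(67200/141) = 21.83 rad/s.
Critical damping c_c = 2√(k·m) = 2√(67200 × 141) = 6156 N·s/m, so ζ = c/c_c = 3130/6156 = 0.5084.
ω_d = ω_n√(1 − ζ²) = 21.83 × √(1 − 0.258) = 18.80 rad/s.
f_d = ω_d/(2π) = 2.992 Hz.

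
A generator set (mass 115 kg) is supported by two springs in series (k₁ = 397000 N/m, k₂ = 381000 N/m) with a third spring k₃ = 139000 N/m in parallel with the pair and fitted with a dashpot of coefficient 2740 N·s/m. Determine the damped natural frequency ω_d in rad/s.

Series pair: k_s = k₁k₂/(k₁+k₂) = (397000)(381000)/(397000 + 381000) = 194400 N/m. In parallel with k₃: k_eq = 194400 + 139000 = 333400 N/m.
ω_n = √(k_eq/m) = √(333400/115) = 53.85 rad/s.
Critical damping c_c = 2√(k_eq·m) = 2√(333400 × 115) = 12380 N·s/m, so ζ = c/c_c = 2740/12380 = 0.2212.
ω_d = ω_n√(1 − ζ²) = 53.85 × √(1 − 0.0490) = 52.51 rad/s.

52.5 rad/s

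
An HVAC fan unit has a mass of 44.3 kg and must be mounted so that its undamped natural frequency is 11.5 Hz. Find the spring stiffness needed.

231000 N/m

ω_n = 2πf_n = 2π × 11.5 = 72.26 rad/s.
k = m·ω_n² = 44.3 × 72.26² = 44.3 × 5221 = 231300 N/m.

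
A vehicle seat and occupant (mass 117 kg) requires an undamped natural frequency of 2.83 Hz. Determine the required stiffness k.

ω_n = 2πf_n = 2π × 2.83 = 17.78 rad/s.
k = m·ω_n² = 117 × 17.78² = 117 × 316.2 = 36990 N/m.

37000 N/m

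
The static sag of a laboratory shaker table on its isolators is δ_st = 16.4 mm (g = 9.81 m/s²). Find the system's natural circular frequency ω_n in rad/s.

ω_n = √(g/δ_st) = √(9.81/0.0164) = √598.2 = 24.46 rad/s.

24.5 rad/s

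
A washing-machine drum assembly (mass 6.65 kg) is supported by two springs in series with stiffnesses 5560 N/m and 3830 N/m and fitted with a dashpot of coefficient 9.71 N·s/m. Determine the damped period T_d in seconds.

0.341 s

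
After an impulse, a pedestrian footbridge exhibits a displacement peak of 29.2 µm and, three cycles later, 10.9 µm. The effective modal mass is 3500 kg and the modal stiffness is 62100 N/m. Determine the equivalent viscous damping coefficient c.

Logarithmic decrement δ = (1/n)·ln(x₀/x_n) = (1/3)·ln(29.2/10.9) = (1/3)·ln(2.679) = 0.3285.
ζ = δ/√(4π² + δ²) = 0.3285/√(39.48 + 0.108) = 0.3285/6.292 = 0.05221.
c = ζ · 2√(km) = 0.05221 × 2√(62100 × 3500) = 0.05221 × 29490 = 1539 N·s/m.

1540 N·s/m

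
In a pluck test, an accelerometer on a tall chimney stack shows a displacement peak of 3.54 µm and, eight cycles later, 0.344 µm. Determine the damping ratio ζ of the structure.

Logarithmic decrement δ = (1/n)·ln(x₀/x_n) = (1/8)·ln(3.54/0.344) = (1/8)·ln(10.29) = 0.2914.
ζ = δ/√(4π² + δ²) = 0.2914/√(39.48 + 0.0849) = 0.2914/6.290 = 0.04633.

0.0463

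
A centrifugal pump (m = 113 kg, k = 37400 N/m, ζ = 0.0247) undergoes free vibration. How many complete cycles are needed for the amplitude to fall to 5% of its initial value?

Logarithmic decrement δ = 2πζ/√(1 − ζ²) = 2π × 0.02470/√(1 − 0.000610) = 0.1552.
x_n/x₀ = e^(−nδ) ≤ 0.05; take ln: n ≥ ln(1/0.05)/δ = 2.996/0.1552 = 19.30.
So 20 complete cycles are required.

20 cycles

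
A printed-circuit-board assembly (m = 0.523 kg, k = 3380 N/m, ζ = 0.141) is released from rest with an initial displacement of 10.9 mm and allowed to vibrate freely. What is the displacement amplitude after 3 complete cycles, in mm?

0.744 mm

Logarithmic decrement δ = 2πζ/√(1 − ζ²) = 2π × 0.1410/√(1 − 0.0199) = 0.8949.
After n cycles, x_n/x₀ = e^(−nδ), so x_3 = 10.9 × e^(−3 × 0.8949) = 10.9 × 0.06825 = 0.7439 mm.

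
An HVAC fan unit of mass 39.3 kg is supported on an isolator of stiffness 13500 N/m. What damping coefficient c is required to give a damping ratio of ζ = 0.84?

c_c = 2√(k·m) = 2√(13500 × 39.3) = 1457 N·s/m.
c = ζ·c_c = 0.84 × 1457 = 1224 N·s/m.

1220 N·s/m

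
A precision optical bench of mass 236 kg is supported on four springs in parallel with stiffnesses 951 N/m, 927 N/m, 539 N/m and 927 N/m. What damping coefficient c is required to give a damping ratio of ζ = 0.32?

Parallel springs add: k_eq = 951 + 927 + 539 + 927 = 3344 N/m.
c_c = 2√(k_eq·m) = 2√(3344 × 236) = 1777 N·s/m.
c = ζ·c_c = 0.32 × 1777 = 568.6 N·s/m.

569 N·s/m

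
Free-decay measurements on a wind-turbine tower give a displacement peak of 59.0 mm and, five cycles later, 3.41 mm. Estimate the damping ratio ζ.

0.0904

Logarithmic decrement δ = (1/n)·ln(x₀/x_n) = (1/5)·ln(59.0/3.41) = (1/5)·ln(17.30) = 0.5702.
ζ = δ/√(4π² + δ²) = 0.5702/√(39.48 + 0.325) = 0.5702/6.309 = 0.09037.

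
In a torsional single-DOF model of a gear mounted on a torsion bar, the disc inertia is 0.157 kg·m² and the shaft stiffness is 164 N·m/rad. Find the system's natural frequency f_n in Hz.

ω_n = √(k_t/J) = √(164/0.157) = √1045 = 32.32 rad/s.
f_n = ω_n/(2π) = 32.32/6.283 = 5.144 Hz.

5.14 Hz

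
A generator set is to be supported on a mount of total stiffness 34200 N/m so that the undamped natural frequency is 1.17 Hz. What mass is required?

ω_n = 2πf_n = 2π × 1.17 = 7.351 rad/s.
m = k/ω_n² = 34200/7.351² = 34200/54.04 = 632.8 kg.

633 kg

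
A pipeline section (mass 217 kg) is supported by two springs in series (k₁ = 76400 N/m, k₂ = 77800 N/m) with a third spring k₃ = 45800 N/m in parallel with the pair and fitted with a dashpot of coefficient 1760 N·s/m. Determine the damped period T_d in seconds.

Series pair: k_s = k₁k₂/(k₁+k₂) = (76400)(77800)/(76400 + 77800) = 38550 N/m. In parallel with k₃: k_eq = 38550 + 45800 = 84350 N/m.
ω_n = √(k_eq/m) = √(84350/217) = 19.72 rad/s.
Critical damping c_c = 2√(k_eq·m) = 2√(84350 × 217) = 8556 N·s/m, so ζ = c/c_c = 1760/8556 = 0.2057.
ω_d = ω_n√(1 − ζ²) = 19.72 × √(1 − 0.0423) = 19.29 rad/s.
T_d = 2π/ω_d = 0.3257 s.

0.326 s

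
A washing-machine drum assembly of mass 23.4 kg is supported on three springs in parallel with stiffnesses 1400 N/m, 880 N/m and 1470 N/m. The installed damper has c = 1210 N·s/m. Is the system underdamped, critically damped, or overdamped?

Parallel springs add: k_eq = 1400 + 880 + 1470 = 3750 N/m.
c_c = 2√(k_eq·m) = 592.5 N·s/m; ζ = c/c_c = 1210/592.5 = 2.04.
Since ζ > 1 the system is overdamped.

overdamped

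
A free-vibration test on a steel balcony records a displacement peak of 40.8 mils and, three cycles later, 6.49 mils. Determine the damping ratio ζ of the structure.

Logarithmic decrement δ = (1/n)·ln(x₀/x_n) = (1/3)·ln(40.8/6.49) = (1/3)·ln(6.287) = 0.6128.
ζ = δ/√(4π² + δ²) = 0.6128/√(39.48 + 0.376) = 0.6128/6.313 = 0.09707.

0.0971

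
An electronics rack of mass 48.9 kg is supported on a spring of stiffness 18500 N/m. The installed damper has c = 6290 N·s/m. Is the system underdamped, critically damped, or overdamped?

c_c = 2√(k·m) = 1902 N·s/m; ζ = c/c_c = 6290/1902 = 3.31.
Since ζ > 1 the system is overdamped.

overdamped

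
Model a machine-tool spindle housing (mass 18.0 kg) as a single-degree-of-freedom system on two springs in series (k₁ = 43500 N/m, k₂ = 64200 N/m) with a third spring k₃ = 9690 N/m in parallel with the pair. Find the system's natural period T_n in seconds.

0.141 s

Series pair: k_s = k₁k₂/(k₁+k₂) = (43500)(64200)/(43500 + 64200) = 25930 N/m. In parallel with k₃: k_eq = 25930 + 9690 = 35620 N/m.
ω_n = √(k_eq/m) = √(35620/18.0) = √1979 = 44.48 rad/s.
T_n = 2π/ω_n = 6.283/44.48 = 0.1412 s.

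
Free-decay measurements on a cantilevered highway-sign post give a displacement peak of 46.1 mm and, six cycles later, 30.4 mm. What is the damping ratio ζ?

Logarithmic decrement δ = (1/n)·ln(x₀/x_n) = (1/6)·ln(46.1/30.4) = (1/6)·ln(1.516) = 0.06940.
ζ = δ/√(4π² + δ²) = 0.06940/√(39.48 + 0.00482) = 0.06940/6.284 = 0.01104.

0.0110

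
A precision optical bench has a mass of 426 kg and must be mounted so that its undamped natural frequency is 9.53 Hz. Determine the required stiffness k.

ω_n = 2πf_n = 2π × 9.53 = 59.88 rad/s.
k = m·ω_n² = 426 × 59.88² = 426 × 3585 = 1527000 N/m.

1530000 N/m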